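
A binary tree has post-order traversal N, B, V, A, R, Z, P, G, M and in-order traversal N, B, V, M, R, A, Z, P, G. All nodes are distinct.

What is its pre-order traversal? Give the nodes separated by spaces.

M V B N G P Z R A

The last element of post-order is the root; it splits in-order into left and right subtrees.
Root M: left subtree has 3 nodes {N, B, V}, right has 5 {R, A, Z, P, G}.
  Root V: left subtree has 2 nodes {N, B}, right has 0 { }.
    Root B: left subtree has 1 node {N}, right has 0 { }.
  Root G: left subtree has 4 nodes {R, A, Z, P}, right has 0 { }.
    Root P: left subtree has 3 nodes {R, A, Z}, right has 0 { }.
      Root Z: left subtree has 2 nodes {R, A}, right has 0 { }.
        Root R: left subtree has 0 nodes { }, right has 1 {A}.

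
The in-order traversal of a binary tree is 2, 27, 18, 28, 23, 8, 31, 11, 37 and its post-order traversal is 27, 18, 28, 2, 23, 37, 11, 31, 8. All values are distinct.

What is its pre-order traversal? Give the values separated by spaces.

The last element of post-order is the root; it splits in-order into left and right subtrees.
Root 8: left subtree has 5 nodes {2, 27, 18, 28, 23}, right has 3 {31, 11, 37}.
  Root 23: left subtree has 4 nodes {2, 27, 18, 28}, right has 0 { }.
    Root 2: left subtree has 0 nodes { }, right has 3 {27, 18, 28}.
      Root 28: left subtree has 2 nodes {27, 18}, right has 0 { }.
        Root 18: left subtree has 1 node {27}, right has 0 { }.
  Root 31: left subtree has 0 nodes { }, right has 2 {11, 37}.
    Root 11: left subtree has 0 nodes { }, right has 1 {37}.

8 23 2 28 18 27 31 11 37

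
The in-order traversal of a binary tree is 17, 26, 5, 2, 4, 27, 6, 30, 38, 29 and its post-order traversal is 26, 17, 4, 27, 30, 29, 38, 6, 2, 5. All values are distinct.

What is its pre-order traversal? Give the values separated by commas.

5, 17, 26, 2, 6, 27, 4, 38, 30, 29

The last element of post-order is the root; it splits in-order into left and right subtrees.
Root 5: left subtree has 2 nodes {17, 26}, right has 7 {2, 4, 27, 6, 30, 38, 29}.
  Root 17: left subtree has 0 nodes { }, right has 1 {26}.
  Root 2: left subtree has 0 nodes { }, right has 6 {4, 27, 6, 30, 38, 29}.
    Root 6: left subtree has 2 nodes {4, 27}, right has 3 {30, 38, 29}.
      Root 27: left subtree has 1 node {4}, right has 0 { }.
      Root 38: left subtree has 1 node {30}, right has 1 {29}.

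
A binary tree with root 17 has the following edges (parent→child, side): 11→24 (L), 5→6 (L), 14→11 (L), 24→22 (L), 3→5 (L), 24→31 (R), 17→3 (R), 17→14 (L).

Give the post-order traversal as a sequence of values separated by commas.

Post-order visits the left subtree, then the right subtree, then the node.
At 17: go left to 14.
  At 14: go left to 11.
    At 11: go left to 24.
      At 24: go left to 22.
        22 is a leaf — visit 22.
      At 24: go right to 31.
        31 is a leaf — visit 31.
      Visit 24.
    At 11: no right child.
    Visit 11.
  At 14: no right child.
  Visit 14.
At 17: go right to 3.
  At 3: go left to 5.
    At 5: go left to 6.
      6 is a leaf — visit 6.
    At 5: no right child.
    Visit 5.
  At 3: no right child.
  Visit 3.
Visit 17.

22, 31, 24, 11, 14, 6, 5, 3, 17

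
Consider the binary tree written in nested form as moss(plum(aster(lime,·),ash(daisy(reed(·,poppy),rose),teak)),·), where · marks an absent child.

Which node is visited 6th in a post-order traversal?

daisy

Post-order visits the left subtree, then the right subtree, then the node.
At moss: go left to plum.
  At plum: go left to aster.
    At aster: go left to lime.
      lime is a leaf — visit lime.
    At aster: no right child.
    Visit aster.
  At plum: go right to ash.
    At ash: go left to daisy.
      At daisy: go left to reed.
        At reed: no left child.
        At reed: go right to poppy.
          poppy is a leaf — visit poppy.
        Visit reed.
      At daisy: go right to rose.
        rose is a leaf — visit rose.
      Visit daisy.
    At ash: go right to teak.
      teak is a leaf — visit teak.
    Visit ash.
  Visit plum.
At moss: no right child.
Visit moss.
Full post-order sequence: lime, aster, poppy, reed, rose, daisy, teak, ash, plum, moss.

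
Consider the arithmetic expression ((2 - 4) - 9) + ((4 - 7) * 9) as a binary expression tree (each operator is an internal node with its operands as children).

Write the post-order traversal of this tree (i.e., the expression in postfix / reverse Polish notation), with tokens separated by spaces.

Post-order on an expression tree gives postfix notation: for each operator, emit left operand, right operand, then the operator.

2 4 - 9 - 4 7 - 9 * +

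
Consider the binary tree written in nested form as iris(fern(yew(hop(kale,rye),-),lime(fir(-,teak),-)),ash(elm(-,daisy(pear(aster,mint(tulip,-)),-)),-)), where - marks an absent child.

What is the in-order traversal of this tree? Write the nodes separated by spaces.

In-order visits the left subtree, then the node, then the right subtree.
At iris: go left to fern.
  At fern: go left to yew.
    At yew: go left to hop.
      At hop: go left to kale.
        kale is a leaf — visit kale.
      Visit hop.
      At hop: go right to rye.
        rye is a leaf — visit rye.
    Visit yew.
    At yew: no right child.
  Visit fern.
  At fern: go right to lime.
    At lime: go left to fir.
      At fir: no left child.
      Visit fir.
      At fir: go right to teak.
        teak is a leaf — visit teak.
    Visit lime.
    At lime: no right child.
Visit iris.
At iris: go right to ash.
  At ash: go left to elm.
    At elm: no left child.
    Visit elm.
    At elm: go right to daisy.
      At daisy: go left to pear.
        At pear: go left to aster.
          aster is a leaf — visit aster.
        Visit pear.
        At pear: go right to mint.
          At mint: go left to tulip.
            tulip is a leaf — visit tulip.
          Visit mint.
          At mint: no right child.
      Visit daisy.
      At daisy: no right child.
  Visit ash.
  At ash: no right child.

kale hop rye yew fern fir teak lime iris elm aster pear tulip mint daisy ash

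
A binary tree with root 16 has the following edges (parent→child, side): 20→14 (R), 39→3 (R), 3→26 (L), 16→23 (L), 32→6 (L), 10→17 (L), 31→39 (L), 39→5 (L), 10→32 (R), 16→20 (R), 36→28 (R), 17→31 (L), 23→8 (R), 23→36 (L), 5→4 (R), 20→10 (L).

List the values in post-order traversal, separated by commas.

Post-order visits the left subtree, then the right subtree, then the node.
At 16: go left to 23.
  At 23: go left to 36.
    At 36: no left child.
    At 36: go right to 28.
      28 is a leaf — visit 28.
    Visit 36.
  At 23: go right to 8.
    8 is a leaf — visit 8.
  Visit 23.
At 16: go right to 20.
  At 20: go left to 10.
    At 10: go left to 17.
      At 17: go left to 31.
        At 31: go left to 39.
          At 39: go left to 5.
            At 5: no left child.
            At 5: go right to 4.
              4 is a leaf — visit 4.
            Visit 5.
          At 39: go right to 3.
            At 3: go left to 26.
              26 is a leaf — visit 26.
            At 3: no right child.
            Visit 3.
          Visit 39.
        At 31: no right child.
        Visit 31.
      At 17: no right child.
      Visit 17.
    At 10: go right to 32.
      At 32: go left to 6.
        6 is a leaf — visit 6.
      At 32: no right child.
      Visit 32.
    Visit 10.
  At 20: go right to 14.
    14 is a leaf — visit 14.
  Visit 20.
Visit 16.

28, 36, 8, 23, 4, 5, 26, 3, 39, 31, 17, 6, 32, 10, 14, 20, 16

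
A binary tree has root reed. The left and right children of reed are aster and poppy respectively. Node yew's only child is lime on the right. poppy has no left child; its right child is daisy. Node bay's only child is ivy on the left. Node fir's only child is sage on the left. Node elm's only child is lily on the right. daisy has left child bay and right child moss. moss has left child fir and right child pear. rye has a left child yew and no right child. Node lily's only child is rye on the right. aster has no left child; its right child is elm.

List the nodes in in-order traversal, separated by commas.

In-order visits the left subtree, then the node, then the right subtree.
At reed: go left to aster.
  At aster: no left child.
  Visit aster.
  At aster: go right to elm.
    At elm: no left child.
    Visit elm.
    At elm: go right to lily.
      At lily: no left child.
      Visit lily.
      At lily: go right to rye.
        At rye: go left to yew.
          At yew: no left child.
          Visit yew.
          At yew: go right to lime.
            lime is a leaf — visit lime.
        Visit rye.
        At rye: no right child.
Visit reed.
At reed: go right to poppy.
  At poppy: no left child.
  Visit poppy.
  At poppy: go right to daisy.
    At daisy: go left to bay.
      At bay: go left to ivy.
        ivy is a leaf — visit ivy.
      Visit bay.
      At bay: no right child.
    Visit daisy.
    At daisy: go right to moss.
      At moss: go left to fir.
        At fir: go left to sage.
          sage is a leaf — visit sage.
        Visit fir.
        At fir: no right child.
      Visit moss.
      At moss: go right to pear.
        pear is a leaf — visit pear.

aster, elm, lily, yew, lime, rye, reed, poppy, ivy, bay, daisy, sage, fir, moss, pear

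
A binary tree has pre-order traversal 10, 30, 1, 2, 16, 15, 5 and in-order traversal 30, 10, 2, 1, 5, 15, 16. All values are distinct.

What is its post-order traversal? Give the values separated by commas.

30, 2, 5, 15, 16, 1, 10

The first element of pre-order is the root; it splits in-order into left and right subtrees.
Root 10: left subtree has 1 node {30}, right has 5 {2, 1, 5, 15, 16}.
  Root 1: left subtree has 1 node {2}, right has 3 {5, 15, 16}.
    Root 16: left subtree has 2 nodes {5, 15}, right has 0 { }.
      Root 15: left subtree has 1 node {5}, right has 0 { }.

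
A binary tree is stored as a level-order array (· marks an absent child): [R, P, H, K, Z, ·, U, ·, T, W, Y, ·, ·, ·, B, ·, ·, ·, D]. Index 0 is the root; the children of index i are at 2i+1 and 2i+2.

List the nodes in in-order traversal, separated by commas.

In-order visits the left subtree, then the node, then the right subtree.
At R: go left to P.
  At P: go left to K.
    At K: no left child.
    Visit K.
    At K: go right to T.
      At T: no left child.
      Visit T.
      At T: go right to D.
        D is a leaf — visit D.
  Visit P.
  At P: go right to Z.
    At Z: go left to W.
      W is a leaf — visit W.
    Visit Z.
    At Z: go right to Y.
      Y is a leaf — visit Y.
Visit R.
At R: go right to H.
  At H: no left child.
  Visit H.
  At H: go right to U.
    At U: no left child.
    Visit U.
    At U: go right to B.
      B is a leaf — visit B.

K, T, D, P, W, Z, Y, R, H, U, B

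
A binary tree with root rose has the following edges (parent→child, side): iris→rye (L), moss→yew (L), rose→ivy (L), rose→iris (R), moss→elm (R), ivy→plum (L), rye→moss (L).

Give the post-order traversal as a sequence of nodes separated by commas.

plum, ivy, yew, elm, moss, rye, iris, rose

Post-order visits the left subtree, then the right subtree, then the node.
At rose: go left to ivy.
  At ivy: go left to plum.
    plum is a leaf — visit plum.
  At ivy: no right child.
  Visit ivy.
At rose: go right to iris.
  At iris: go left to rye.
    At rye: go left to moss.
      At moss: go left to yew.
        yew is a leaf — visit yew.
      At moss: go right to elm.
        elm is a leaf — visit elm.
      Visit moss.
    At rye: no right child.
    Visit rye.
  At iris: no right child.
  Visit iris.
Visit rose.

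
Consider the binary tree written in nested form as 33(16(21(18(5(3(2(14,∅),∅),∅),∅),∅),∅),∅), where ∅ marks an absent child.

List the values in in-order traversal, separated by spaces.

14 2 3 5 18 21 16 33

In-order visits the left subtree, then the node, then the right subtree.
At 33: go left to 16.
  At 16: go left to 21.
    At 21: go left to 18.
      At 18: go left to 5.
        At 5: go left to 3.
          At 3: go left to 2.
            At 2: go left to 14.
              14 is a leaf — visit 14.
            Visit 2.
            At 2: no right child.
          Visit 3.
          At 3: no right child.
        Visit 5.
        At 5: no right child.
      Visit 18.
      At 18: no right child.
    Visit 21.
    At 21: no right child.
  Visit 16.
  At 16: no right child.
Visit 33.
At 33: no right child.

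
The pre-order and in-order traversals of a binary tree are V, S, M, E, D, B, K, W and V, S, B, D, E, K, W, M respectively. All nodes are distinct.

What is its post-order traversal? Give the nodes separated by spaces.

B D W K E M S V

The first element of pre-order is the root; it splits in-order into left and right subtrees.
Root V: left subtree has 0 nodes { }, right has 7 {S, B, D, E, K, W, M}.
  Root S: left subtree has 0 nodes { }, right has 6 {B, D, E, K, W, M}.
    Root M: left subtree has 5 nodes {B, D, E, K, W}, right has 0 { }.
      Root E: left subtree has 2 nodes {B, D}, right has 2 {K, W}.
        Root D: left subtree has 1 node {B}, right has 0 { }.
        Root K: left subtree has 0 nodes { }, right has 1 {W}.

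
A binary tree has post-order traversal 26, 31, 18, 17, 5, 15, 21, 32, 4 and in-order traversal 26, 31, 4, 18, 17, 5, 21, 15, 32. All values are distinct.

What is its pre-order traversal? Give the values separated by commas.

4, 31, 26, 32, 21, 5, 17, 18, 15

The last element of post-order is the root; it splits in-order into left and right subtrees.
Root 4: left subtree has 2 nodes {26, 31}, right has 6 {18, 17, 5, 21, 15, 32}.
  Root 31: left subtree has 1 node {26}, right has 0 { }.
  Root 32: left subtree has 5 nodes {18, 17, 5, 21, 15}, right has 0 { }.
    Root 21: left subtree has 3 nodes {18, 17, 5}, right has 1 {15}.
      Root 5: left subtree has 2 nodes {18, 17}, right has 0 { }.
        Root 17: left subtree has 1 node {18}, right has 0 { }.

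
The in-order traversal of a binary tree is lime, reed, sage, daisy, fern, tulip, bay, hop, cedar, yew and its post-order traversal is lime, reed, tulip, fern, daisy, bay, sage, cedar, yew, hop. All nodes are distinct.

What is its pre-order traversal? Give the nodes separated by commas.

The last element of post-order is the root; it splits in-order into left and right subtrees.
Root hop: left subtree has 7 nodes {lime, reed, sage, daisy, fern, tulip, bay}, right has 2 {cedar, yew}.
  Root sage: left subtree has 2 nodes {lime, reed}, right has 4 {daisy, fern, tulip, bay}.
    Root reed: left subtree has 1 node {lime}, right has 0 { }.
    Root bay: left subtree has 3 nodes {daisy, fern, tulip}, right has 0 { }.
      Root daisy: left subtree has 0 nodes { }, right has 2 {fern, tulip}.
        Root fern: left subtree has 0 nodes { }, right has 1 {tulip}.
  Root yew: left subtree has 1 node {cedar}, right has 0 { }.

hop, sage, reed, lime, bay, daisy, fern, tulip, yew, cedar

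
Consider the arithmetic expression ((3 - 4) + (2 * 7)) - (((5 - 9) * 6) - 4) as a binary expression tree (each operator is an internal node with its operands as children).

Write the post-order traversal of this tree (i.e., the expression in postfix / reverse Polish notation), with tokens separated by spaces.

Post-order on an expression tree gives postfix notation: for each operator, emit left operand, right operand, then the operator.

3 4 - 2 7 * + 5 9 - 6 * 4 - -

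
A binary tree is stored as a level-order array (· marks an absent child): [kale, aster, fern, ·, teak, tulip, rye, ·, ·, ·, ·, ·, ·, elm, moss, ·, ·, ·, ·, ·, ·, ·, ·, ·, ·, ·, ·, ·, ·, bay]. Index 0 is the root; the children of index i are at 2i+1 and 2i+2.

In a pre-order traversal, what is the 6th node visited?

rye

Pre-order visits the node, then its left subtree, then its right subtree.
Visit kale.
At kale: go left to aster.
  Visit aster.
  At aster: no left child.
  At aster: go right to teak.
    teak is a leaf — visit teak.
At kale: go right to fern.
  Visit fern.
  At fern: go left to tulip.
    tulip is a leaf — visit tulip.
  At fern: go right to rye.
    Visit rye.
    At rye: go left to elm.
      elm is a leaf — visit elm.
    At rye: go right to moss.
      Visit moss.
      At moss: go left to bay.
        bay is a leaf — visit bay.
      At moss: no right child.
Full pre-order sequence: kale, aster, teak, fern, tulip, rye, elm, moss, bay.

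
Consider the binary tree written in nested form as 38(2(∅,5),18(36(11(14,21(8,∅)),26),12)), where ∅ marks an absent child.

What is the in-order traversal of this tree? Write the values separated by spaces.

2 5 38 14 11 8 21 36 26 18 12

In-order visits the left subtree, then the node, then the right subtree.
At 38: go left to 2.
  At 2: no left child.
  Visit 2.
  At 2: go right to 5.
    5 is a leaf — visit 5.
Visit 38.
At 38: go right to 18.
  At 18: go left to 36.
    At 36: go left to 11.
      At 11: go left to 14.
        14 is a leaf — visit 14.
      Visit 11.
      At 11: go right to 21.
        At 21: go left to 8.
          8 is a leaf — visit 8.
        Visit 21.
        At 21: no right child.
    Visit 36.
    At 36: go right to 26.
      26 is a leaf — visit 26.
  Visit 18.
  At 18: go right to 12.
    12 is a leaf — visit 12.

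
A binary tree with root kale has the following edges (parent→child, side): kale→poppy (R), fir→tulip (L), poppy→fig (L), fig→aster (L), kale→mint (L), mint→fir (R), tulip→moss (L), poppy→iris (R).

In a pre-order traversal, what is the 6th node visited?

Pre-order visits the node, then its left subtree, then its right subtree.
Visit kale.
At kale: go left to mint.
  Visit mint.
  At mint: no left child.
  At mint: go right to fir.
    Visit fir.
    At fir: go left to tulip.
      Visit tulip.
      At tulip: go left to moss.
        moss is a leaf — visit moss.
      At tulip: no right child.
    At fir: no right child.
At kale: go right to poppy.
  Visit poppy.
  At poppy: go left to fig.
    Visit fig.
    At fig: go left to aster.
      aster is a leaf — visit aster.
    At fig: no right child.
  At poppy: go right to iris.
    iris is a leaf — visit iris.
Full pre-order sequence: kale, mint, fir, tulip, moss, poppy, fig, aster, iris.

poppy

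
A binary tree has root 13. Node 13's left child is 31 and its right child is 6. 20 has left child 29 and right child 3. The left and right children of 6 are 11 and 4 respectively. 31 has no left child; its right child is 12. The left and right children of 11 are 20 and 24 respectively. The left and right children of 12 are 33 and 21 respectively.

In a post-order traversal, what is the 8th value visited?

24

Post-order visits the left subtree, then the right subtree, then the node.
At 13: go left to 31.
  At 31: no left child.
  At 31: go right to 12.
    At 12: go left to 33.
      33 is a leaf — visit 33.
    At 12: go right to 21.
      21 is a leaf — visit 21.
    Visit 12.
  Visit 31.
At 13: go right to 6.
  At 6: go left to 11.
    At 11: go left to 20.
      At 20: go left to 29.
        29 is a leaf — visit 29.
      At 20: go right to 3.
        3 is a leaf — visit 3.
      Visit 20.
    At 11: go right to 24.
      24 is a leaf — visit 24.
    Visit 11.
  At 6: go right to 4.
    4 is a leaf — visit 4.
  Visit 6.
Visit 13.
Full post-order sequence: 33, 21, 12, 31, 29, 3, 20, 24, 11, 4, 6, 13.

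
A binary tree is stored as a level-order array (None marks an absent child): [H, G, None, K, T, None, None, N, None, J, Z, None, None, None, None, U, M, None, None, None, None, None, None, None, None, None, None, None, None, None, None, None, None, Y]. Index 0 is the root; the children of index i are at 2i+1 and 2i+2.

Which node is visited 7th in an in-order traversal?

In-order visits the left subtree, then the node, then the right subtree.
At H: go left to G.
  At G: go left to K.
    At K: go left to N.
      At N: go left to U.
        U is a leaf — visit U.
      Visit N.
      At N: go right to M.
        At M: go left to Y.
          Y is a leaf — visit Y.
        Visit M.
        At M: no right child.
    Visit K.
    At K: no right child.
  Visit G.
  At G: go right to T.
    At T: go left to J.
      J is a leaf — visit J.
    Visit T.
    At T: go right to Z.
      Z is a leaf — visit Z.
Visit H.
At H: no right child.
Full in-order sequence: U, N, Y, M, K, G, J, T, Z, H.

J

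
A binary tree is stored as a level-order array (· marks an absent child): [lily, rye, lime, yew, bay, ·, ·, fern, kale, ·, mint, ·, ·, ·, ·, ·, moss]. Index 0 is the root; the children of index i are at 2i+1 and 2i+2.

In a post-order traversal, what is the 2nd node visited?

Post-order visits the left subtree, then the right subtree, then the node.
At lily: go left to rye.
  At rye: go left to yew.
    At yew: go left to fern.
      At fern: no left child.
      At fern: go right to moss.
        moss is a leaf — visit moss.
      Visit fern.
    At yew: go right to kale.
      kale is a leaf — visit kale.
    Visit yew.
  At rye: go right to bay.
    At bay: no left child.
    At bay: go right to mint.
      mint is a leaf — visit mint.
    Visit bay.
  Visit rye.
At lily: go right to lime.
  lime is a leaf — visit lime.
Visit lily.
Full post-order sequence: moss, fern, kale, yew, mint, bay, rye, lime, lily.

fern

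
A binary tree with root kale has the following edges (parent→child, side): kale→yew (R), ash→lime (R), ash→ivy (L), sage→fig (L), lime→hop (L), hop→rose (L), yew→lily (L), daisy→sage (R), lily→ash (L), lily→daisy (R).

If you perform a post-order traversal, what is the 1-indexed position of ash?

Post-order visits the left subtree, then the right subtree, then the node.
At kale: no left child.
At kale: go right to yew.
  At yew: go left to lily.
    At lily: go left to ash.
      At ash: go left to ivy.
        ivy is a leaf — visit ivy.
      At ash: go right to lime.
        At lime: go left to hop.
          At hop: go left to rose.
            rose is a leaf — visit rose.
          At hop: no right child.
          Visit hop.
        At lime: no right child.
        Visit lime.
      Visit ash.
    At lily: go right to daisy.
      At daisy: no left child.
      At daisy: go right to sage.
        At sage: go left to fig.
          fig is a leaf — visit fig.
        At sage: no right child.
        Visit sage.
      Visit daisy.
    Visit lily.
  At yew: no right child.
  Visit yew.
Visit kale.
Full post-order sequence: ivy, rose, hop, lime, ash, fig, sage, daisy, lily, yew, kale.

5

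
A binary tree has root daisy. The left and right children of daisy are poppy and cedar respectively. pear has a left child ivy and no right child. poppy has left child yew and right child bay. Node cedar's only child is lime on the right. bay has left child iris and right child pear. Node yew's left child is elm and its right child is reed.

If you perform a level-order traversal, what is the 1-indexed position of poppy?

Level-order visits nodes level by level from the root, left to right within each level.
Level 0: daisy
Level 1: poppy, cedar
Level 2: yew, bay, lime
Level 3: elm, reed, iris, pear
Level 4: ivy
Full level-order sequence: daisy, poppy, cedar, yew, bay, lime, elm, reed, iris, pear, ivy.

2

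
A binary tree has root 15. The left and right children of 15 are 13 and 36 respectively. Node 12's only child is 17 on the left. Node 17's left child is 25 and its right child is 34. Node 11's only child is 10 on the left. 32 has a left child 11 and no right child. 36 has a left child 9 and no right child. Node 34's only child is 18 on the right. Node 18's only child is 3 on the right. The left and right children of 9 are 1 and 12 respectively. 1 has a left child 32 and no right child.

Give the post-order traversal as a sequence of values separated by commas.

Post-order visits the left subtree, then the right subtree, then the node.
At 15: go left to 13.
  13 is a leaf — visit 13.
At 15: go right to 36.
  At 36: go left to 9.
    At 9: go left to 1.
      At 1: go left to 32.
        At 32: go left to 11.
          At 11: go left to 10.
            10 is a leaf — visit 10.
          At 11: no right child.
          Visit 11.
        At 32: no right child.
        Visit 32.
      At 1: no right child.
      Visit 1.
    At 9: go right to 12.
      At 12: go left to 17.
        At 17: go left to 25.
          25 is a leaf — visit 25.
        At 17: go right to 34.
          At 34: no left child.
          At 34: go right to 18.
            At 18: no left child.
            At 18: go right to 3.
              3 is a leaf — visit 3.
            Visit 18.
          Visit 34.
        Visit 17.
      At 12: no right child.
      Visit 12.
    Visit 9.
  At 36: no right child.
  Visit 36.
Visit 15.

13, 10, 11, 32, 1, 25, 3, 18, 34, 17, 12, 9, 36, 15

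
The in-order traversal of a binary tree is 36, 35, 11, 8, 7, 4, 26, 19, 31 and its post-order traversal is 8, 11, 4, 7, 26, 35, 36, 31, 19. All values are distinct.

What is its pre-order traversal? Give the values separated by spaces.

19 36 35 26 7 11 8 4 31

The last element of post-order is the root; it splits in-order into left and right subtrees.
Root 19: left subtree has 7 nodes {36, 35, 11, 8, 7, 4, 26}, right has 1 {31}.
  Root 36: left subtree has 0 nodes { }, right has 6 {35, 11, 8, 7, 4, 26}.
    Root 35: left subtree has 0 nodes { }, right has 5 {11, 8, 7, 4, 26}.
      Root 26: left subtree has 4 nodes {11, 8, 7, 4}, right has 0 { }.
        Root 7: left subtree has 2 nodes {11, 8}, right has 1 {4}.
          Root 11: left subtree has 0 nodes { }, right has 1 {8}.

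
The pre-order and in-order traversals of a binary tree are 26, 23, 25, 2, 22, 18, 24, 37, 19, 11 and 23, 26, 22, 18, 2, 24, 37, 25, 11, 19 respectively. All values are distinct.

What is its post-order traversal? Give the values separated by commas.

23, 18, 22, 37, 24, 2, 11, 19, 25, 26

The first element of pre-order is the root; it splits in-order into left and right subtrees.
Root 26: left subtree has 1 node {23}, right has 8 {22, 18, 2, 24, 37, 25, 11, 19}.
  Root 25: left subtree has 5 nodes {22, 18, 2, 24, 37}, right has 2 {11, 19}.
    Root 2: left subtree has 2 nodes {22, 18}, right has 2 {24, 37}.
      Root 22: left subtree has 0 nodes { }, right has 1 {18}.
      Root 24: left subtree has 0 nodes { }, right has 1 {37}.
    Root 19: left subtree has 1 node {11}, right has 0 { }.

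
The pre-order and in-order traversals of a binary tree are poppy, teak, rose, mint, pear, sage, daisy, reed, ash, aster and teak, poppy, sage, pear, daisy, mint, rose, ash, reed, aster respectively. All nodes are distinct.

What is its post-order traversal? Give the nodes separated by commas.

teak, sage, daisy, pear, mint, ash, aster, reed, rose, poppy

The first element of pre-order is the root; it splits in-order into left and right subtrees.
Root poppy: left subtree has 1 node {teak}, right has 8 {sage, pear, daisy, mint, rose, ash, reed, aster}.
  Root rose: left subtree has 4 nodes {sage, pear, daisy, mint}, right has 3 {ash, reed, aster}.
    Root mint: left subtree has 3 nodes {sage, pear, daisy}, right has 0 { }.
      Root pear: left subtree has 1 node {sage}, right has 1 {daisy}.
    Root reed: left subtree has 1 node {ash}, right has 1 {aster}.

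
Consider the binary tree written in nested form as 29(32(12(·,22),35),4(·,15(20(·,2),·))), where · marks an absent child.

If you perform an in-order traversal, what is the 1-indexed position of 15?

In-order visits the left subtree, then the node, then the right subtree.
At 29: go left to 32.
  At 32: go left to 12.
    At 12: no left child.
    Visit 12.
    At 12: go right to 22.
      22 is a leaf — visit 22.
  Visit 32.
  At 32: go right to 35.
    35 is a leaf — visit 35.
Visit 29.
At 29: go right to 4.
  At 4: no left child.
  Visit 4.
  At 4: go right to 15.
    At 15: go left to 20.
      At 20: no left child.
      Visit 20.
      At 20: go right to 2.
        2 is a leaf — visit 2.
    Visit 15.
    At 15: no right child.
Full in-order sequence: 12, 22, 32, 35, 29, 4, 20, 2, 15.

9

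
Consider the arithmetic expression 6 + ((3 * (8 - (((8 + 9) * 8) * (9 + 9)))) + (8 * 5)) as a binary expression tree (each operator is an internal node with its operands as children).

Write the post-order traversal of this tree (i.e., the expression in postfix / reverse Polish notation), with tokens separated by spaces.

6 3 8 8 9 + 8 * 9 9 + * - * 8 5 * + +

Post-order on an expression tree gives postfix notation: for each operator, emit left operand, right operand, then the operator.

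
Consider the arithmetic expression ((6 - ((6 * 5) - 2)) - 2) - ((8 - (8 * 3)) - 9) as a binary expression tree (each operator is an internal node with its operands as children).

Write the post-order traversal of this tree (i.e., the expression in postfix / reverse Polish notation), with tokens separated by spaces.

Post-order on an expression tree gives postfix notation: for each operator, emit left operand, right operand, then the operator.

6 6 5 * 2 - - 2 - 8 8 3 * - 9 - -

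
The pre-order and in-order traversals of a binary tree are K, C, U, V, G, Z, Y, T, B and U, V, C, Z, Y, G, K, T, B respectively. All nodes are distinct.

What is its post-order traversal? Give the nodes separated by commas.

V, U, Y, Z, G, C, B, T, K

The first element of pre-order is the root; it splits in-order into left and right subtrees.
Root K: left subtree has 6 nodes {U, V, C, Z, Y, G}, right has 2 {T, B}.
  Root C: left subtree has 2 nodes {U, V}, right has 3 {Z, Y, G}.
    Root U: left subtree has 0 nodes { }, right has 1 {V}.
    Root G: left subtree has 2 nodes {Z, Y}, right has 0 { }.
      Root Z: left subtree has 0 nodes { }, right has 1 {Y}.
  Root T: left subtree has 0 nodes { }, right has 1 {B}.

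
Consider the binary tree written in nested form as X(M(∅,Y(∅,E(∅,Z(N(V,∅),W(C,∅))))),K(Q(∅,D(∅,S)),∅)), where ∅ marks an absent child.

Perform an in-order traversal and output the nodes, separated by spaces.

M Y E V N Z C W X Q D S K

In-order visits the left subtree, then the node, then the right subtree.
At X: go left to M.
  At M: no left child.
  Visit M.
  At M: go right to Y.
    At Y: no left child.
    Visit Y.
    At Y: go right to E.
      At E: no left child.
      Visit E.
      At E: go right to Z.
        At Z: go left to N.
          At N: go left to V.
            V is a leaf — visit V.
          Visit N.
          At N: no right child.
        Visit Z.
        At Z: go right to W.
          At W: go left to C.
            C is a leaf — visit C.
          Visit W.
          At W: no right child.
Visit X.
At X: go right to K.
  At K: go left to Q.
    At Q: no left child.
    Visit Q.
    At Q: go right to D.
      At D: no left child.
      Visit D.
      At D: go right to S.
        S is a leaf — visit S.
  Visit K.
  At K: no right child.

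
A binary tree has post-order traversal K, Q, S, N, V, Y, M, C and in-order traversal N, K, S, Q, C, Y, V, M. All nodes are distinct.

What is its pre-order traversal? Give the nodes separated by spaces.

The last element of post-order is the root; it splits in-order into left and right subtrees.
Root C: left subtree has 4 nodes {N, K, S, Q}, right has 3 {Y, V, M}.
  Root N: left subtree has 0 nodes { }, right has 3 {K, S, Q}.
    Root S: left subtree has 1 node {K}, right has 1 {Q}.
  Root M: left subtree has 2 nodes {Y, V}, right has 0 { }.
    Root Y: left subtree has 0 nodes { }, right has 1 {V}.

C N S K Q M Y V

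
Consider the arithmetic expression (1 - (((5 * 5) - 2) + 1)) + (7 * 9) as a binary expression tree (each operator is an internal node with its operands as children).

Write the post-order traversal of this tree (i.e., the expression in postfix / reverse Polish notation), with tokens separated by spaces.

1 5 5 * 2 - 1 + - 7 9 * +

Post-order on an expression tree gives postfix notation: for each operator, emit left operand, right operand, then the operator.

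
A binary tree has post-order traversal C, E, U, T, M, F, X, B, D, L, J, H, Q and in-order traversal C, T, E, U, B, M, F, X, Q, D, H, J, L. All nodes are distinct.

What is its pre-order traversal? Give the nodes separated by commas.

The last element of post-order is the root; it splits in-order into left and right subtrees.
Root Q: left subtree has 8 nodes {C, T, E, U, B, M, F, X}, right has 4 {D, H, J, L}.
  Root B: left subtree has 4 nodes {C, T, E, U}, right has 3 {M, F, X}.
    Root T: left subtree has 1 node {C}, right has 2 {E, U}.
      Root U: left subtree has 1 node {E}, right has 0 { }.
    Root X: left subtree has 2 nodes {M, F}, right has 0 { }.
      Root F: left subtree has 1 node {M}, right has 0 { }.
  Root H: left subtree has 1 node {D}, right has 2 {J, L}.
    Root J: left subtree has 0 nodes { }, right has 1 {L}.

Q, B, T, C, U, E, X, F, M, H, D, J, L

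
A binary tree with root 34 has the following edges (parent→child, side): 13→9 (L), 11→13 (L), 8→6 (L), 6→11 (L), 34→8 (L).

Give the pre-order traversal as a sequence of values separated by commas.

34, 8, 6, 11, 13, 9

Pre-order visits the node, then its left subtree, then its right subtree.
Visit 34.
At 34: go left to 8.
  Visit 8.
  At 8: go left to 6.
    Visit 6.
    At 6: go left to 11.
      Visit 11.
      At 11: go left to 13.
        Visit 13.
        At 13: go left to 9.
          9 is a leaf — visit 9.
        At 13: no right child.
      At 11: no right child.
    At 6: no right child.
  At 8: no right child.
At 34: no right child.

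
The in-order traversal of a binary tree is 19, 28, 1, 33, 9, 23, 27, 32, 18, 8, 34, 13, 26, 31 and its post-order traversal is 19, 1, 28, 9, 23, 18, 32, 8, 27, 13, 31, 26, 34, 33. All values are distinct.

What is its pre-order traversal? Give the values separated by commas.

The last element of post-order is the root; it splits in-order into left and right subtrees.
Root 33: left subtree has 3 nodes {19, 28, 1}, right has 10 {9, 23, 27, 32, 18, 8, 34, 13, 26, 31}.
  Root 28: left subtree has 1 node {19}, right has 1 {1}.
  Root 34: left subtree has 6 nodes {9, 23, 27, 32, 18, 8}, right has 3 {13, 26, 31}.
    Root 27: left subtree has 2 nodes {9, 23}, right has 3 {32, 18, 8}.
      Root 23: left subtree has 1 node {9}, right has 0 { }.
      Root 8: left subtree has 2 nodes {32, 18}, right has 0 { }.
        Root 32: left subtree has 0 nodes { }, right has 1 {18}.
    Root 26: left subtree has 1 node {13}, right has 1 {31}.

33, 28, 19, 1, 34, 27, 23, 9, 8, 32, 18, 26, 13, 31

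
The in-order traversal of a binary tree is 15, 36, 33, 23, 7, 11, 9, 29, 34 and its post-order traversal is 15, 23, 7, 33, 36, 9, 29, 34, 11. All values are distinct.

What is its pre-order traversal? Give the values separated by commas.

The last element of post-order is the root; it splits in-order into left and right subtrees.
Root 11: left subtree has 5 nodes {15, 36, 33, 23, 7}, right has 3 {9, 29, 34}.
  Root 36: left subtree has 1 node {15}, right has 3 {33, 23, 7}.
    Root 33: left subtree has 0 nodes { }, right has 2 {23, 7}.
      Root 7: left subtree has 1 node {23}, right has 0 { }.
  Root 34: left subtree has 2 nodes {9, 29}, right has 0 { }.
    Root 29: left subtree has 1 node {9}, right has 0 { }.

11, 36, 15, 33, 7, 23, 34, 29, 9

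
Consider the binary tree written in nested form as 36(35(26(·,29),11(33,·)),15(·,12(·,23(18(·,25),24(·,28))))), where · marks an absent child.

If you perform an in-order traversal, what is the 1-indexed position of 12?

8

In-order visits the left subtree, then the node, then the right subtree.
At 36: go left to 35.
  At 35: go left to 26.
    At 26: no left child.
    Visit 26.
    At 26: go right to 29.
      29 is a leaf — visit 29.
  Visit 35.
  At 35: go right to 11.
    At 11: go left to 33.
      33 is a leaf — visit 33.
    Visit 11.
    At 11: no right child.
Visit 36.
At 36: go right to 15.
  At 15: no left child.
  Visit 15.
  At 15: go right to 12.
    At 12: no left child.
    Visit 12.
    At 12: go right to 23.
      At 23: go left to 18.
        At 18: no left child.
        Visit 18.
        At 18: go right to 25.
          25 is a leaf — visit 25.
      Visit 23.
      At 23: go right to 24.
        At 24: no left child.
        Visit 24.
        At 24: go right to 28.
          28 is a leaf — visit 28.
Full in-order sequence: 26, 29, 35, 33, 11, 36, 15, 12, 18, 25, 23, 24, 28.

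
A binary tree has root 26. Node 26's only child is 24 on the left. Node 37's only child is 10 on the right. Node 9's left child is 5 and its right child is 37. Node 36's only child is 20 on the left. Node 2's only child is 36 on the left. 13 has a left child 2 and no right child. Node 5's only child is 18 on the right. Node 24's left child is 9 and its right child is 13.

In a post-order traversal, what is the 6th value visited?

20

Post-order visits the left subtree, then the right subtree, then the node.
At 26: go left to 24.
  At 24: go left to 9.
    At 9: go left to 5.
      At 5: no left child.
      At 5: go right to 18.
        18 is a leaf — visit 18.
      Visit 5.
    At 9: go right to 37.
      At 37: no left child.
      At 37: go right to 10.
        10 is a leaf — visit 10.
      Visit 37.
    Visit 9.
  At 24: go right to 13.
    At 13: go left to 2.
      At 2: go left to 36.
        At 36: go left to 20.
          20 is a leaf — visit 20.
        At 36: no right child.
        Visit 36.
      At 2: no right child.
      Visit 2.
    At 13: no right child.
    Visit 13.
  Visit 24.
At 26: no right child.
Visit 26.
Full post-order sequence: 18, 5, 10, 37, 9, 20, 36, 2, 13, 24, 26.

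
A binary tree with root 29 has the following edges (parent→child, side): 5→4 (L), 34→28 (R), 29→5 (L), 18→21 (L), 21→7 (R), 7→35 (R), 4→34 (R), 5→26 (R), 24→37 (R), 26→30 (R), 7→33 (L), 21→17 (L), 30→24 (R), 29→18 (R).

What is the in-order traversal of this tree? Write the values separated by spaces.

In-order visits the left subtree, then the node, then the right subtree.
At 29: go left to 5.
  At 5: go left to 4.
    At 4: no left child.
    Visit 4.
    At 4: go right to 34.
      At 34: no left child.
      Visit 34.
      At 34: go right to 28.
        28 is a leaf — visit 28.
  Visit 5.
  At 5: go right to 26.
    At 26: no left child.
    Visit 26.
    At 26: go right to 30.
      At 30: no left child.
      Visit 30.
      At 30: go right to 24.
        At 24: no left child.
        Visit 24.
        At 24: go right to 37.
          37 is a leaf — visit 37.
Visit 29.
At 29: go right to 18.
  At 18: go left to 21.
    At 21: go left to 17.
      17 is a leaf — visit 17.
    Visit 21.
    At 21: go right to 7.
      At 7: go left to 33.
        33 is a leaf — visit 33.
      Visit 7.
      At 7: go right to 35.
        35 is a leaf — visit 35.
  Visit 18.
  At 18: no right child.

4 34 28 5 26 30 24 37 29 17 21 33 7 35 18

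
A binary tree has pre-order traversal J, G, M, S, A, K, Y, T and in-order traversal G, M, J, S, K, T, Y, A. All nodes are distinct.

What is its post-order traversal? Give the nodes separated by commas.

The first element of pre-order is the root; it splits in-order into left and right subtrees.
Root J: left subtree has 2 nodes {G, M}, right has 5 {S, K, T, Y, A}.
  Root G: left subtree has 0 nodes { }, right has 1 {M}.
  Root S: left subtree has 0 nodes { }, right has 4 {K, T, Y, A}.
    Root A: left subtree has 3 nodes {K, T, Y}, right has 0 { }.
      Root K: left subtree has 0 nodes { }, right has 2 {T, Y}.
        Root Y: left subtree has 1 node {T}, right has 0 { }.

M, G, T, Y, K, A, S, J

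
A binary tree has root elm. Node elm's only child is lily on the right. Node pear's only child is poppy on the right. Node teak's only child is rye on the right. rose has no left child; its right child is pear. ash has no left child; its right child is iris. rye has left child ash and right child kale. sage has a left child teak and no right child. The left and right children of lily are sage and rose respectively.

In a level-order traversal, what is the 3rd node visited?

sage

Level-order visits nodes level by level from the root, left to right within each level.
Level 0: elm
Level 1: lily
Level 2: sage, rose
Level 3: teak, pear
Level 4: rye, poppy
Level 5: ash, kale
Level 6: iris
Full level-order sequence: elm, lily, sage, rose, teak, pear, rye, poppy, ash, kale, iris.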